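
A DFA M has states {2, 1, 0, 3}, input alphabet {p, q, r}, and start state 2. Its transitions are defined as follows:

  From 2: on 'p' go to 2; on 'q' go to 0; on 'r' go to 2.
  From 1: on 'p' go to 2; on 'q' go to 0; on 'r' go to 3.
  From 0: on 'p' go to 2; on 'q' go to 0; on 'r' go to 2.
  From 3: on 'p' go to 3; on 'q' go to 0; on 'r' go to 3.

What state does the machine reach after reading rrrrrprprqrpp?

2

Trace: 2 -r-> 2 -r-> 2 -r-> 2 -r-> 2 -r-> 2 -p-> 2 -r-> 2 -p-> 2 -r-> 2 -q-> 0 -r-> 2 -p-> 2 -p-> 2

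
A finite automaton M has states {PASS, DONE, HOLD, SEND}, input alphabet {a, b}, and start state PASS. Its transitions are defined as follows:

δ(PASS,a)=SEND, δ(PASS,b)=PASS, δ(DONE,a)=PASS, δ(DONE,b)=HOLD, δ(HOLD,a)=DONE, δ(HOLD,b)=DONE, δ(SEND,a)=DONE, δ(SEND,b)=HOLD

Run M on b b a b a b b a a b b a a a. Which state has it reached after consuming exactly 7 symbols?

Trace: PASS -b-> PASS -b-> PASS -a-> SEND -b-> HOLD -a-> DONE -b-> HOLD -b-> DONE
After 7 symbols: DONE.

DONE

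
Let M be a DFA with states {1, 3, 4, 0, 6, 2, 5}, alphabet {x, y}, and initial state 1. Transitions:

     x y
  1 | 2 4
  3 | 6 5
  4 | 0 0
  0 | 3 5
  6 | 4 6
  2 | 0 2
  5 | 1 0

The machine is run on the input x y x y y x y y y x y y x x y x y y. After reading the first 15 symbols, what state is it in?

start at 1
read 'x': 1 → 2
read 'y': 2 → 2
read 'x': 2 → 0
read 'y': 0 → 5
read 'y': 5 → 0
read 'x': 0 → 3
read 'y': 3 → 5
read 'y': 5 → 0
read 'y': 0 → 5
read 'x': 5 → 1
read 'y': 1 → 4
read 'y': 4 → 0
read 'x': 0 → 3
read 'x': 3 → 6
read 'y': 6 → 6
After 15 symbols: 6.

6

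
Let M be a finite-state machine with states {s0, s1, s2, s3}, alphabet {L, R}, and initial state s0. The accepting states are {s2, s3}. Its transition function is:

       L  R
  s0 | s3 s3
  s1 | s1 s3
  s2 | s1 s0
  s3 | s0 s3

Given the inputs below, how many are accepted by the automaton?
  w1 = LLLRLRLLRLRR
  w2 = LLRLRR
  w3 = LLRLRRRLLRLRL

w1:
  start at s0
  read 'L': s0 → s3
  read 'L': s3 → s0
  read 'L': s0 → s3
  read 'R': s3 → s3
  read 'L': s3 → s0
  read 'R': s0 → s3
  read 'L': s3 → s0
  read 'L': s0 → s3
  read 'R': s3 → s3
  read 'L': s3 → s0
  read 'R': s0 → s3
  read 'R': s3 → s3
  end s3, accepted
w2:
  start at s0
  read 'L': s0 → s3
  read 'L': s3 → s0
  read 'R': s0 → s3
  read 'L': s3 → s0
  read 'R': s0 → s3
  read 'R': s3 → s3
  end s3, accepted
w3:
  start at s0
  read 'L': s0 → s3
  read 'L': s3 → s0
  read 'R': s0 → s3
  read 'L': s3 → s0
  read 'R': s0 → s3
  read 'R': s3 → s3
  read 'R': s3 → s3
  read 'L': s3 → s0
  read 'L': s0 → s3
  read 'R': s3 → s3
  read 'L': s3 → s0
  read 'R': s0 → s3
  read 'L': s3 → s0
  end s0, rejected

2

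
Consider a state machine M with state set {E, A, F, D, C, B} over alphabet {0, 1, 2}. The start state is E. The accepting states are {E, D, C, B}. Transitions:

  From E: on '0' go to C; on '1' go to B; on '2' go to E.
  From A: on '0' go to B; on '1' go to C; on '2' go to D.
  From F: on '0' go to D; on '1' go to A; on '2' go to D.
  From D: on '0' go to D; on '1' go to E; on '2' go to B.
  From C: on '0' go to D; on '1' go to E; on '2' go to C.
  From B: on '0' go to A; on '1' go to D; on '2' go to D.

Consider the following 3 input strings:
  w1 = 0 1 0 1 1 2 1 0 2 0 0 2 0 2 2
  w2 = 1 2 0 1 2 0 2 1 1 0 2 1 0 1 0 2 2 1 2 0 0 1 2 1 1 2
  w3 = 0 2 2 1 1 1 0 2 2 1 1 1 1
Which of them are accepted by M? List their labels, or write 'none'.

w1, w2, w3

w1: Trace: E -0-> C -1-> E -0-> C -1-> E -1-> B -2-> D -1-> E -0-> C -2-> C -0-> D -0-> D -2-> B -0-> A -2-> D -2-> B  → end B, accepted
w2: Trace: E -1-> B -2-> D -0-> D -1-> E -2-> E -0-> C -2-> C -1-> E -1-> B -0-> A -2-> D -1-> E -0-> C -1-> E -0-> C -2-> C -2-> C -1-> E -2-> E -0-> C -0-> D -1-> E -2-> E -1-> B -1-> D -2-> B  → end B, accepted
w3: Trace: E -0-> C -2-> C -2-> C -1-> E -1-> B -1-> D -0-> D -2-> B -2-> D -1-> E -1-> B -1-> D -1-> E  → end E, accepted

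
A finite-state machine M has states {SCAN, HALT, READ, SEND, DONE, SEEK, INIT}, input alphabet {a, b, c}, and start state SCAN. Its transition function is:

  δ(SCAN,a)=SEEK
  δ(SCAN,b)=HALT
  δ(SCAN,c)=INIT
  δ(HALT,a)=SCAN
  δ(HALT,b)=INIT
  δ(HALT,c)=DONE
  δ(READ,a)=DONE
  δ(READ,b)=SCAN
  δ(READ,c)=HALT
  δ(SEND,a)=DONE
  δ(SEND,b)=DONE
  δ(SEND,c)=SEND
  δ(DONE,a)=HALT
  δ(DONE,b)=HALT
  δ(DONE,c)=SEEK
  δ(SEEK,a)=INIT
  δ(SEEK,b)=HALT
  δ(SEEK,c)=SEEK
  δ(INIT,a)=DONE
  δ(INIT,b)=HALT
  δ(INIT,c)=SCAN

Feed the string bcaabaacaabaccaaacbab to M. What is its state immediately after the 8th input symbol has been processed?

SEEK

start at SCAN
read 'b': SCAN → HALT
read 'c': HALT → DONE
read 'a': DONE → HALT
read 'a': HALT → SCAN
read 'b': SCAN → HALT
read 'a': HALT → SCAN
read 'a': SCAN → SEEK
read 'c': SEEK → SEEK
After 8 symbols: SEEK.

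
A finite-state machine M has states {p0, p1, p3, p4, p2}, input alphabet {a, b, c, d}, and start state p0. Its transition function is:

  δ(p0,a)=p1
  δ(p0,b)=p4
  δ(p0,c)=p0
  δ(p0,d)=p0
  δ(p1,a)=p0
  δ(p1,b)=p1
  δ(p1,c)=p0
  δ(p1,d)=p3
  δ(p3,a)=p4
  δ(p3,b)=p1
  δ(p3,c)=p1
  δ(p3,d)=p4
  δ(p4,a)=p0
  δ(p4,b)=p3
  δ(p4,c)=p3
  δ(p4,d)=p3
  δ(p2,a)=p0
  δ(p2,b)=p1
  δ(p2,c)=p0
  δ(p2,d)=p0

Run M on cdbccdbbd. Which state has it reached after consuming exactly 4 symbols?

p3

Trace: p0 -c-> p0 -d-> p0 -b-> p4 -c-> p3
After 4 symbols: p3.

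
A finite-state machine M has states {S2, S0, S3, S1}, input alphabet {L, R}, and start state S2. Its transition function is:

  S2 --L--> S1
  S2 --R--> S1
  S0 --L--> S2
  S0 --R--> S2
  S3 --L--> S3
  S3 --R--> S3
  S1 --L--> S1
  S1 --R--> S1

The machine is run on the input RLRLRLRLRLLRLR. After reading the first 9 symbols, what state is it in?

Trace: S2 -R-> S1 -L-> S1 -R-> S1 -L-> S1 -R-> S1 -L-> S1 -R-> S1 -L-> S1 -R-> S1
After 9 symbols: S1.

S1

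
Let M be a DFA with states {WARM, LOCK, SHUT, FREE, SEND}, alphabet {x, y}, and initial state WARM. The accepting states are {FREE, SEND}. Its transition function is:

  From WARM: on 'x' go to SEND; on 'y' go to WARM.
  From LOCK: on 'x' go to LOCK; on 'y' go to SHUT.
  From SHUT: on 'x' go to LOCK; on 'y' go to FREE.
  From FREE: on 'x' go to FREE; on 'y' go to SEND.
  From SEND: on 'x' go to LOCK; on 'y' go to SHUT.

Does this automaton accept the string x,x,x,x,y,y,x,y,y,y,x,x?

Yes

Trace: WARM -x-> SEND -x-> LOCK -x-> LOCK -x-> LOCK -y-> SHUT -y-> FREE -x-> FREE -y-> SEND -y-> SHUT -y-> FREE -x-> FREE -x-> FREE
End state FREE is accepting.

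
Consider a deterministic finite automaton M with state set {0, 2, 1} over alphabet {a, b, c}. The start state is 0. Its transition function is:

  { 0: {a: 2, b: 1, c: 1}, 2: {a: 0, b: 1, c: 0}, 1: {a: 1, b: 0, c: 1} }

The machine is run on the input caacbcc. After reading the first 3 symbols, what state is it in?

1

Trace: 0 -c-> 1 -a-> 1 -a-> 1
After 3 symbols: 1.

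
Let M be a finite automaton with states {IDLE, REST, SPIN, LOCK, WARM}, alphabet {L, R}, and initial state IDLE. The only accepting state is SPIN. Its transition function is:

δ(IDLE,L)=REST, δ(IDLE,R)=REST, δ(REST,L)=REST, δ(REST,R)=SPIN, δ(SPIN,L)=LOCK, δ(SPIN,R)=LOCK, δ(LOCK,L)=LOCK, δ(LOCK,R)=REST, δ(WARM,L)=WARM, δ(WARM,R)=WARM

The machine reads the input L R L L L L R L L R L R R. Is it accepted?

Trace: IDLE -L-> REST -R-> SPIN -L-> LOCK -L-> LOCK -L-> LOCK -L-> LOCK -R-> REST -L-> REST -L-> REST -R-> SPIN -L-> LOCK -R-> REST -R-> SPIN
End state SPIN is accepting.

Yes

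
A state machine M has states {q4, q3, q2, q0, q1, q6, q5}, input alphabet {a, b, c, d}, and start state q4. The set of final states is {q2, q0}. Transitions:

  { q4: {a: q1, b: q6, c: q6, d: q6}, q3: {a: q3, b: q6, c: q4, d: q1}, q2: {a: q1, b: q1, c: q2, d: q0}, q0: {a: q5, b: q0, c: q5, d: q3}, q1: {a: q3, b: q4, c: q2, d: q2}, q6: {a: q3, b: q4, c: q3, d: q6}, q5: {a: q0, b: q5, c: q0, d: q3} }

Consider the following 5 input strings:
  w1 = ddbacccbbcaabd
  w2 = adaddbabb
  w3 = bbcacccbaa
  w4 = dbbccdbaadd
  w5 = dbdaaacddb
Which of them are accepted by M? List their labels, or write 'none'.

w4

w1: q4 → q6 → q6 → q4 → q1 → q2 → q2 → q2 → q1 → q4 → q6 → q3 → q3 → q6 → q6  → end q6, rejected
w2: q4 → q1 → q2 → q1 → q2 → q0 → q0 → q5 → q5 → q5  → end q5, rejected
w3: q4 → q6 → q4 → q6 → q3 → q4 → q6 → q3 → q6 → q3 → q3  → end q3, rejected
w4: q4 → q6 → q4 → q6 → q3 → q4 → q6 → q4 → q1 → q3 → q1 → q2  → end q2, accepted
w5: q4 → q6 → q4 → q6 → q3 → q3 → q3 → q4 → q6 → q6 → q4  → end q4, rejected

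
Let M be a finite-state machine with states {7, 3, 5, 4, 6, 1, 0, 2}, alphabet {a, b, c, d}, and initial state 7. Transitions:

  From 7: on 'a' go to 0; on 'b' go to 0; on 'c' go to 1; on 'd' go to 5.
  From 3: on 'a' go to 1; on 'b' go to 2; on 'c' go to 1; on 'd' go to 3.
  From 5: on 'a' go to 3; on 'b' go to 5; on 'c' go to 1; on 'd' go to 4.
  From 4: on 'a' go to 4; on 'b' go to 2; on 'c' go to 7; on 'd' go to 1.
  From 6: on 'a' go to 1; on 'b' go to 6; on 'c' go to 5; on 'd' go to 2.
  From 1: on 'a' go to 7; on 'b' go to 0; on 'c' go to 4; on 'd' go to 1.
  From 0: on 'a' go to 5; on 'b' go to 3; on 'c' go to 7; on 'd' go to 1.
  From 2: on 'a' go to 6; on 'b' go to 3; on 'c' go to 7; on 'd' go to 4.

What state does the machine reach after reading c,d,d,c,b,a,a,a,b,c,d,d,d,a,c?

1

Trace: 7 -c-> 1 -d-> 1 -d-> 1 -c-> 4 -b-> 2 -a-> 6 -a-> 1 -a-> 7 -b-> 0 -c-> 7 -d-> 5 -d-> 4 -d-> 1 -a-> 7 -c-> 1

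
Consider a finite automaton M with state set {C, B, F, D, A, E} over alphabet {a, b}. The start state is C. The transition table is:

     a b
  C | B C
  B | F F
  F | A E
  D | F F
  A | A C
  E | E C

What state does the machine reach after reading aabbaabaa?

E

C → B → F → E → C → B → F → E → E → E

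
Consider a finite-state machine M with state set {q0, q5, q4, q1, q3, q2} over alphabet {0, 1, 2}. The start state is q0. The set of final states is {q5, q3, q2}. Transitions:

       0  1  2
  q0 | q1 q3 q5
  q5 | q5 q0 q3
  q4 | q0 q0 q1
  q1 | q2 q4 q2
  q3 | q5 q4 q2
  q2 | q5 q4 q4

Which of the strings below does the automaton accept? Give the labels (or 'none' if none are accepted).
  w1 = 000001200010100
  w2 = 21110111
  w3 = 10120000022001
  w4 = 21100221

none

w1: q0 → q1 → q2 → q5 → q5 → q5 → q0 → q5 → q5 → q5 → q5 → q0 → q1 → q4 → q0 → q1  → end q1, rejected
w2: q0 → q5 → q0 → q3 → q4 → q0 → q3 → q4 → q0  → end q0, rejected
w3: q0 → q3 → q5 → q0 → q5 → q5 → q5 → q5 → q5 → q5 → q3 → q2 → q5 → q5 → q0  → end q0, rejected
w4: q0 → q5 → q0 → q3 → q5 → q5 → q3 → q2 → q4  → end q4, rejected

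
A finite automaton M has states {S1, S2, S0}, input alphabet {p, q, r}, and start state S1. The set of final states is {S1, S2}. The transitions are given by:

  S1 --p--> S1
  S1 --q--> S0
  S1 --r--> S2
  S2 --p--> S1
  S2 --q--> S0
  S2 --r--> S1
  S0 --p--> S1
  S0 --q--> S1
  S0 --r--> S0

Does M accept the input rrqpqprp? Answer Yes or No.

Yes

Trace: S1 -r-> S2 -r-> S1 -q-> S0 -p-> S1 -q-> S0 -p-> S1 -r-> S2 -p-> S1
End state S1 is accepting.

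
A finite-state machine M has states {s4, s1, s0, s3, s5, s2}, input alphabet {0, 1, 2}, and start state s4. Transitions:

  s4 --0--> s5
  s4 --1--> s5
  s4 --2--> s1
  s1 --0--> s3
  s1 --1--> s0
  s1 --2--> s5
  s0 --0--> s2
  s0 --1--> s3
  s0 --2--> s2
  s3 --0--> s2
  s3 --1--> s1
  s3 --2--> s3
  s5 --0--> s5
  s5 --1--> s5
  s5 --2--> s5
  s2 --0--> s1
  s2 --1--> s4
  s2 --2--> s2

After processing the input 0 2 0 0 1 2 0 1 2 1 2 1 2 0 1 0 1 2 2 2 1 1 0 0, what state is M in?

start at s4
read '0': s4 → s5
read '2': s5 → s5
read '0': s5 → s5
read '0': s5 → s5
read '1': s5 → s5
read '2': s5 → s5
read '0': s5 → s5
read '1': s5 → s5
read '2': s5 → s5
read '1': s5 → s5
read '2': s5 → s5
read '1': s5 → s5
read '2': s5 → s5
read '0': s5 → s5
read '1': s5 → s5
read '0': s5 → s5
read '1': s5 → s5
read '2': s5 → s5
read '2': s5 → s5
read '2': s5 → s5
read '1': s5 → s5
read '1': s5 → s5
read '0': s5 → s5
read '0': s5 → s5

s5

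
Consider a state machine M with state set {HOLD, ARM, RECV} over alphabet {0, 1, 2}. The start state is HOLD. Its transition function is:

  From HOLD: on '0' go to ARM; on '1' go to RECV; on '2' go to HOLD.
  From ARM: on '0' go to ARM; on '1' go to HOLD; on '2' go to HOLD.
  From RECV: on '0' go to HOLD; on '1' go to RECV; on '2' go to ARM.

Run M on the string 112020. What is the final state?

start at HOLD
read '1': HOLD → RECV
read '1': RECV → RECV
read '2': RECV → ARM
read '0': ARM → ARM
read '2': ARM → HOLD
read '0': HOLD → ARM

ARM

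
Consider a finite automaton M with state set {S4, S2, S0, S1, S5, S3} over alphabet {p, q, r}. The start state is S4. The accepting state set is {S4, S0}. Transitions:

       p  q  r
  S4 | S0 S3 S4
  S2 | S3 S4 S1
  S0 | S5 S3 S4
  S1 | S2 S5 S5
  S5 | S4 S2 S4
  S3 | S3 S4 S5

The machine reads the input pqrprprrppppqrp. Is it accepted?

Yes

S4 → S0 → S3 → S5 → S4 → S4 → S0 → S4 → S4 → S0 → S5 → S4 → S0 → S3 → S5 → S4
End state S4 is accepting.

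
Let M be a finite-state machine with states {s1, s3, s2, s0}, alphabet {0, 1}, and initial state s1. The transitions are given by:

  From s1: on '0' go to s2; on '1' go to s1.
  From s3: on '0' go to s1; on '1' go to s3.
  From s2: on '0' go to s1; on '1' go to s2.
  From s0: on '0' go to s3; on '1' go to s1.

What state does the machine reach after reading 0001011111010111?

s1

Trace: s1 -0-> s2 -0-> s1 -0-> s2 -1-> s2 -0-> s1 -1-> s1 -1-> s1 -1-> s1 -1-> s1 -1-> s1 -0-> s2 -1-> s2 -0-> s1 -1-> s1 -1-> s1 -1-> s1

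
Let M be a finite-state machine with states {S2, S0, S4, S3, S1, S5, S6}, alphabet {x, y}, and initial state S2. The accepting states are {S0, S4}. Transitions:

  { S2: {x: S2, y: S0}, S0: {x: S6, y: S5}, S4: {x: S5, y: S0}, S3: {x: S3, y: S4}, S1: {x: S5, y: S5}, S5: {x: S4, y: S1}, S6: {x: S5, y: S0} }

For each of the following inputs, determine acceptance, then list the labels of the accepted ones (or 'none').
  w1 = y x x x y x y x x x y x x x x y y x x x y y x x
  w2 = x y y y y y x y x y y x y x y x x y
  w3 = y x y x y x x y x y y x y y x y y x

w3

w1:
  start at S2
  read 'y': S2 → S0
  read 'x': S0 → S6
  read 'x': S6 → S5
  read 'x': S5 → S4
  read 'y': S4 → S0
  read 'x': S0 → S6
  read 'y': S6 → S0
  read 'x': S0 → S6
  read 'x': S6 → S5
  read 'x': S5 → S4
  read 'y': S4 → S0
  read 'x': S0 → S6
  read 'x': S6 → S5
  read 'x': S5 → S4
  read 'x': S4 → S5
  read 'y': S5 → S1
  read 'y': S1 → S5
  read 'x': S5 → S4
  read 'x': S4 → S5
  read 'x': S5 → S4
  read 'y': S4 → S0
  read 'y': S0 → S5
  read 'x': S5 → S4
  read 'x': S4 → S5
  end S5, rejected
w2:
  start at S2
  read 'x': S2 → S2
  read 'y': S2 → S0
  read 'y': S0 → S5
  read 'y': S5 → S1
  read 'y': S1 → S5
  read 'y': S5 → S1
  read 'x': S1 → S5
  read 'y': S5 → S1
  read 'x': S1 → S5
  read 'y': S5 → S1
  read 'y': S1 → S5
  read 'x': S5 → S4
  read 'y': S4 → S0
  read 'x': S0 → S6
  read 'y': S6 → S0
  read 'x': S0 → S6
  read 'x': S6 → S5
  read 'y': S5 → S1
  end S1, rejected
w3:
  start at S2
  read 'y': S2 → S0
  read 'x': S0 → S6
  read 'y': S6 → S0
  read 'x': S0 → S6
  read 'y': S6 → S0
  read 'x': S0 → S6
  read 'x': S6 → S5
  read 'y': S5 → S1
  read 'x': S1 → S5
  read 'y': S5 → S1
  read 'y': S1 → S5
  read 'x': S5 → S4
  read 'y': S4 → S0
  read 'y': S0 → S5
  read 'x': S5 → S4
  read 'y': S4 → S0
  read 'y': S0 → S5
  read 'x': S5 → S4
  end S4, accepted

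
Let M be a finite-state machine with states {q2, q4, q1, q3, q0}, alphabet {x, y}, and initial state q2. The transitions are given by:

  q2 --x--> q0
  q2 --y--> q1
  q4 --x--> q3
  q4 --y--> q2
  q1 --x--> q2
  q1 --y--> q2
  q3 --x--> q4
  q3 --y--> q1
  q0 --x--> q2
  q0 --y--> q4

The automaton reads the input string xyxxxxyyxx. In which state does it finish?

q0

start at q2
read 'x': q2 → q0
read 'y': q0 → q4
read 'x': q4 → q3
read 'x': q3 → q4
read 'x': q4 → q3
read 'x': q3 → q4
read 'y': q4 → q2
read 'y': q2 → q1
read 'x': q1 → q2
read 'x': q2 → q0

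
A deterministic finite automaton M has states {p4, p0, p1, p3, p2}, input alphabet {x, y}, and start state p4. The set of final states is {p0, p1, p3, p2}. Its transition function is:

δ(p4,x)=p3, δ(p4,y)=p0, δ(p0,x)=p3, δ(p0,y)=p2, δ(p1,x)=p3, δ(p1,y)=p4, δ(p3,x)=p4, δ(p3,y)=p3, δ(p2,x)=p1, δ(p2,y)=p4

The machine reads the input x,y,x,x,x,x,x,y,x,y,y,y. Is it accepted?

Yes

start at p4
read 'x': p4 → p3
read 'y': p3 → p3
read 'x': p3 → p4
read 'x': p4 → p3
read 'x': p3 → p4
read 'x': p4 → p3
read 'x': p3 → p4
read 'y': p4 → p0
read 'x': p0 → p3
read 'y': p3 → p3
read 'y': p3 → p3
read 'y': p3 → p3
End state p3 is accepting.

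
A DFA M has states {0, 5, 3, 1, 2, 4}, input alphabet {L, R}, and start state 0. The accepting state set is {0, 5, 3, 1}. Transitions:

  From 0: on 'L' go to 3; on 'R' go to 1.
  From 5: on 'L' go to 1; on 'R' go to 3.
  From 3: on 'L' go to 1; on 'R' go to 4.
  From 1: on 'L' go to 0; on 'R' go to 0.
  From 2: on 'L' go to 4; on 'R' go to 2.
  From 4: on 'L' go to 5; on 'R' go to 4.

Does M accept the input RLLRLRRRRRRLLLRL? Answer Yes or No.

Yes

start at 0
read 'R': 0 → 1
read 'L': 1 → 0
read 'L': 0 → 3
read 'R': 3 → 4
read 'L': 4 → 5
read 'R': 5 → 3
read 'R': 3 → 4
read 'R': 4 → 4
read 'R': 4 → 4
read 'R': 4 → 4
read 'R': 4 → 4
read 'L': 4 → 5
read 'L': 5 → 1
read 'L': 1 → 0
read 'R': 0 → 1
read 'L': 1 → 0
End state 0 is accepting.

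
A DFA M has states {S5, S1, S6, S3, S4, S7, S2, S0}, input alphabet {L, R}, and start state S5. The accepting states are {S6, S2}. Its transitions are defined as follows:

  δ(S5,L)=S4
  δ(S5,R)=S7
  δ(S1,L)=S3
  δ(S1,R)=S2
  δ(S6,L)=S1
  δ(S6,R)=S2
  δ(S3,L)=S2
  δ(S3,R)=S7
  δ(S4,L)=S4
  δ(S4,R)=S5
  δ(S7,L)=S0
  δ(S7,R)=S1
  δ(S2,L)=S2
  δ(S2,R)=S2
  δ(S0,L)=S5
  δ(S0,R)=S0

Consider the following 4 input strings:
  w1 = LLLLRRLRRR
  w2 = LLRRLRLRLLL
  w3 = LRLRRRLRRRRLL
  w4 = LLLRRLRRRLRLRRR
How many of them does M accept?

w1:
  start at S5
  read 'L': S5 → S4
  read 'L': S4 → S4
  read 'L': S4 → S4
  read 'L': S4 → S4
  read 'R': S4 → S5
  read 'R': S5 → S7
  read 'L': S7 → S0
  read 'R': S0 → S0
  read 'R': S0 → S0
  read 'R': S0 → S0
  end S0, rejected
w2:
  start at S5
  read 'L': S5 → S4
  read 'L': S4 → S4
  read 'R': S4 → S5
  read 'R': S5 → S7
  read 'L': S7 → S0
  read 'R': S0 → S0
  read 'L': S0 → S5
  read 'R': S5 → S7
  read 'L': S7 → S0
  read 'L': S0 → S5
  read 'L': S5 → S4
  end S4, rejected
w3:
  start at S5
  read 'L': S5 → S4
  read 'R': S4 → S5
  read 'L': S5 → S4
  read 'R': S4 → S5
  read 'R': S5 → S7
  read 'R': S7 → S1
  read 'L': S1 → S3
  read 'R': S3 → S7
  read 'R': S7 → S1
  read 'R': S1 → S2
  read 'R': S2 → S2
  read 'L': S2 → S2
  read 'L': S2 → S2
  end S2, accepted
w4:
  start at S5
  read 'L': S5 → S4
  read 'L': S4 → S4
  read 'L': S4 → S4
  read 'R': S4 → S5
  read 'R': S5 → S7
  read 'L': S7 → S0
  read 'R': S0 → S0
  read 'R': S0 → S0
  read 'R': S0 → S0
  read 'L': S0 → S5
  read 'R': S5 → S7
  read 'L': S7 → S0
  read 'R': S0 → S0
  read 'R': S0 → S0
  read 'R': S0 → S0
  end S0, rejected

1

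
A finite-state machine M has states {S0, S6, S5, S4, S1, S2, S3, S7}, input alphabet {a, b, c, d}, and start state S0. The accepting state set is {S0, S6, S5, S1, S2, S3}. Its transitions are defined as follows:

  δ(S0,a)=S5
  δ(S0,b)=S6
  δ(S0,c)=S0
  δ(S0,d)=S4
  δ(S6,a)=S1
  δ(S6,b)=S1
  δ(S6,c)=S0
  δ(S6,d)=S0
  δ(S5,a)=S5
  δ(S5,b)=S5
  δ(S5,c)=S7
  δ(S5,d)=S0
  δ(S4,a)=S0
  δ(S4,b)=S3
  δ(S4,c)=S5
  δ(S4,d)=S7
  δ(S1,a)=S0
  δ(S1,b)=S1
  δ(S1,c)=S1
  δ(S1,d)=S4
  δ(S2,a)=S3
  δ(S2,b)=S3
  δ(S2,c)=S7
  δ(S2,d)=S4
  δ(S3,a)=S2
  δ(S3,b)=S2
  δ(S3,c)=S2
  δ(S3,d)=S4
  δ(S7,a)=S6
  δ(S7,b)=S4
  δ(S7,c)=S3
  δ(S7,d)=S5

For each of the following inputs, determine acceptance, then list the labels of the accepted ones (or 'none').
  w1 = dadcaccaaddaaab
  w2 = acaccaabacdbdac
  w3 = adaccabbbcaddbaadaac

w1

w1: S0 → S4 → S0 → S4 → S5 → S5 → S7 → S3 → S2 → S3 → S4 → S7 → S6 → S1 → S0 → S6  → end S6, accepted
w2: S0 → S5 → S7 → S6 → S0 → S0 → S5 → S5 → S5 → S5 → S7 → S5 → S5 → S0 → S5 → S7  → end S7, rejected
w3: S0 → S5 → S0 → S5 → S7 → S3 → S2 → S3 → S2 → S3 → S2 → S3 → S4 → S7 → S4 → S0 → S5 → S0 → S5 → S5 → S7  → end S7, rejected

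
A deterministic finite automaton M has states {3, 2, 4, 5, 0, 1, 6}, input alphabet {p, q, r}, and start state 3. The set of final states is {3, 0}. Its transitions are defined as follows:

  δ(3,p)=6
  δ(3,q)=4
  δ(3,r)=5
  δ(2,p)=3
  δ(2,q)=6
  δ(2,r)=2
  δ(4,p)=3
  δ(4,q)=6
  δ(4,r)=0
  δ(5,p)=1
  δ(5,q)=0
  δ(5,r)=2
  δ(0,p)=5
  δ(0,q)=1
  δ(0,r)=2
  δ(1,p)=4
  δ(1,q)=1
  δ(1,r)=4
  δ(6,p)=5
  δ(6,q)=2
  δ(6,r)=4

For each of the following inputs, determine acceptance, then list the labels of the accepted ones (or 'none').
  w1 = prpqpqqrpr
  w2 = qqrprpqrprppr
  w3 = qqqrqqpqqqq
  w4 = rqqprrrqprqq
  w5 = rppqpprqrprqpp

w1:
  start at 3
  read 'p': 3 → 6
  read 'r': 6 → 4
  read 'p': 4 → 3
  read 'q': 3 → 4
  read 'p': 4 → 3
  read 'q': 3 → 4
  read 'q': 4 → 6
  read 'r': 6 → 4
  read 'p': 4 → 3
  read 'r': 3 → 5
  end 5, rejected
w2:
  start at 3
  read 'q': 3 → 4
  read 'q': 4 → 6
  read 'r': 6 → 4
  read 'p': 4 → 3
  read 'r': 3 → 5
  read 'p': 5 → 1
  read 'q': 1 → 1
  read 'r': 1 → 4
  read 'p': 4 → 3
  read 'r': 3 → 5
  read 'p': 5 → 1
  read 'p': 1 → 4
  read 'r': 4 → 0
  end 0, accepted
w3:
  start at 3
  read 'q': 3 → 4
  read 'q': 4 → 6
  read 'q': 6 → 2
  read 'r': 2 → 2
  read 'q': 2 → 6
  read 'q': 6 → 2
  read 'p': 2 → 3
  read 'q': 3 → 4
  read 'q': 4 → 6
  read 'q': 6 → 2
  read 'q': 2 → 6
  end 6, rejected
w4:
  start at 3
  read 'r': 3 → 5
  read 'q': 5 → 0
  read 'q': 0 → 1
  read 'p': 1 → 4
  read 'r': 4 → 0
  read 'r': 0 → 2
  read 'r': 2 → 2
  read 'q': 2 → 6
  read 'p': 6 → 5
  read 'r': 5 → 2
  read 'q': 2 → 6
  read 'q': 6 → 2
  end 2, rejected
w5:
  start at 3
  read 'r': 3 → 5
  read 'p': 5 → 1
  read 'p': 1 → 4
  read 'q': 4 → 6
  read 'p': 6 → 5
  read 'p': 5 → 1
  read 'r': 1 → 4
  read 'q': 4 → 6
  read 'r': 6 → 4
  read 'p': 4 → 3
  read 'r': 3 → 5
  read 'q': 5 → 0
  read 'p': 0 → 5
  read 'p': 5 → 1
  end 1, rejected

w2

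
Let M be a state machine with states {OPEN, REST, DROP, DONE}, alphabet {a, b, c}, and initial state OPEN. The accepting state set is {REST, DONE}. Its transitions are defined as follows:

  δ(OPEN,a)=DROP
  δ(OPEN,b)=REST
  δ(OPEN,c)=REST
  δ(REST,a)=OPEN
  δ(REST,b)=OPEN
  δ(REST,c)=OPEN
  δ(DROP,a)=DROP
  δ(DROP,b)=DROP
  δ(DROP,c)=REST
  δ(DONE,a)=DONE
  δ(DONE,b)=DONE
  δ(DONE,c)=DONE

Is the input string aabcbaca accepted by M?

start at OPEN
read 'a': OPEN → DROP
read 'a': DROP → DROP
read 'b': DROP → DROP
read 'c': DROP → REST
read 'b': REST → OPEN
read 'a': OPEN → DROP
read 'c': DROP → REST
read 'a': REST → OPEN
End state OPEN is not accepting.

No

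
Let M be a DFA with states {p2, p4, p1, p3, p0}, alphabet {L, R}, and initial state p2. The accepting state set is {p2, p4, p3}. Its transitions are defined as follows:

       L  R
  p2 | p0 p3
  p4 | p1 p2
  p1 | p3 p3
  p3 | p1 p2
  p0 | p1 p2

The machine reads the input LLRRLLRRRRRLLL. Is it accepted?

No

start at p2
read 'L': p2 → p0
read 'L': p0 → p1
read 'R': p1 → p3
read 'R': p3 → p2
read 'L': p2 → p0
read 'L': p0 → p1
read 'R': p1 → p3
read 'R': p3 → p2
read 'R': p2 → p3
read 'R': p3 → p2
read 'R': p2 → p3
read 'L': p3 → p1
read 'L': p1 → p3
read 'L': p3 → p1
End state p1 is not accepting.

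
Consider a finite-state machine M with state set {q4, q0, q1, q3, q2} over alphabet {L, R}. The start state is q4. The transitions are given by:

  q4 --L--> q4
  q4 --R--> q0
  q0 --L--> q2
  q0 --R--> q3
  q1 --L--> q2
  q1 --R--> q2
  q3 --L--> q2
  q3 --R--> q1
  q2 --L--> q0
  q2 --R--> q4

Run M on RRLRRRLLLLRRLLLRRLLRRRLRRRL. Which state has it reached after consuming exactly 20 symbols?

start at q4
read 'R': q4 → q0
read 'R': q0 → q3
read 'L': q3 → q2
read 'R': q2 → q4
read 'R': q4 → q0
read 'R': q0 → q3
read 'L': q3 → q2
read 'L': q2 → q0
read 'L': q0 → q2
read 'L': q2 → q0
read 'R': q0 → q3
read 'R': q3 → q1
read 'L': q1 → q2
read 'L': q2 → q0
read 'L': q0 → q2
read 'R': q2 → q4
read 'R': q4 → q0
read 'L': q0 → q2
read 'L': q2 → q0
read 'R': q0 → q3
After 20 symbols: q3.

q3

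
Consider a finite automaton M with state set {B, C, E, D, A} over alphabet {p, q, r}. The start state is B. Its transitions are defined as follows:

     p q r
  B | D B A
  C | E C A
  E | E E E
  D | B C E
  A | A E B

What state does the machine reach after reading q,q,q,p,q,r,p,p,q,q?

E

Trace: B -q-> B -q-> B -q-> B -p-> D -q-> C -r-> A -p-> A -p-> A -q-> E -q-> E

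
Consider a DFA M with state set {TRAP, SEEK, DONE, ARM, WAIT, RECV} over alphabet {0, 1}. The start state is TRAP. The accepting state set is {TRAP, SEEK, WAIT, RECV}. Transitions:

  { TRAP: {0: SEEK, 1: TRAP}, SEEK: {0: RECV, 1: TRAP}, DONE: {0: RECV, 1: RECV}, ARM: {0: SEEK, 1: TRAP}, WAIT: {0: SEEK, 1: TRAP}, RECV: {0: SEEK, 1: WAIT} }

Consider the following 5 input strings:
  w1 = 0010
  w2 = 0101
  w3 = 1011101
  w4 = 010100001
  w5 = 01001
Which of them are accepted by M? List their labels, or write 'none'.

w1: TRAP → SEEK → RECV → WAIT → SEEK  → end SEEK, accepted
w2: TRAP → SEEK → TRAP → SEEK → TRAP  → end TRAP, accepted
w3: TRAP → TRAP → SEEK → TRAP → TRAP → TRAP → SEEK → TRAP  → end TRAP, accepted
w4: TRAP → SEEK → TRAP → SEEK → TRAP → SEEK → RECV → SEEK → RECV → WAIT  → end WAIT, accepted
w5: TRAP → SEEK → TRAP → SEEK → RECV → WAIT  → end WAIT, accepted

w1, w2, w3, w4, w5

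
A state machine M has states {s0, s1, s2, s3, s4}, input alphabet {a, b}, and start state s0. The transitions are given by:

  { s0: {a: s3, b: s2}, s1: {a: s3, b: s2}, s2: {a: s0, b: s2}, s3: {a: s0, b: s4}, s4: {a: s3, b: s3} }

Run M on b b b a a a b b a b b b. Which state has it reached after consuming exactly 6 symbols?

s0 → s2 → s2 → s2 → s0 → s3 → s0
After 6 symbols: s0.

s0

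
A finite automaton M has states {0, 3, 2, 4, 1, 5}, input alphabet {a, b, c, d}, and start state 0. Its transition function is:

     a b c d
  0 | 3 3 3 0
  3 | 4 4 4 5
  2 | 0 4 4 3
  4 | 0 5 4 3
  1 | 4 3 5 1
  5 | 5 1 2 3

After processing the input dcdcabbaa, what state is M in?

3

0 → 0 → 3 → 5 → 2 → 0 → 3 → 4 → 0 → 3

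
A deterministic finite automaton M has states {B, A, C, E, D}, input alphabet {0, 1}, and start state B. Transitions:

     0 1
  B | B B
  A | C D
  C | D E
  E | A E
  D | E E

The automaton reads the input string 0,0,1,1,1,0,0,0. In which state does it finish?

B

Trace: B -0-> B -0-> B -1-> B -1-> B -1-> B -0-> B -0-> B -0-> B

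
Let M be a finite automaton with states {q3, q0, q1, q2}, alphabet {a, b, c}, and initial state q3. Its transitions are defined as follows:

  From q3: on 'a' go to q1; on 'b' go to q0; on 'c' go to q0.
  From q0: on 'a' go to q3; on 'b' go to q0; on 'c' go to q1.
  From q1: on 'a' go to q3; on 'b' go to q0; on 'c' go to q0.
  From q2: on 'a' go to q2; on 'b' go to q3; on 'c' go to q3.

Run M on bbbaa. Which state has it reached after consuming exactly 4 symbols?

Trace: q3 -b-> q0 -b-> q0 -b-> q0 -a-> q3
After 4 symbols: q3.

q3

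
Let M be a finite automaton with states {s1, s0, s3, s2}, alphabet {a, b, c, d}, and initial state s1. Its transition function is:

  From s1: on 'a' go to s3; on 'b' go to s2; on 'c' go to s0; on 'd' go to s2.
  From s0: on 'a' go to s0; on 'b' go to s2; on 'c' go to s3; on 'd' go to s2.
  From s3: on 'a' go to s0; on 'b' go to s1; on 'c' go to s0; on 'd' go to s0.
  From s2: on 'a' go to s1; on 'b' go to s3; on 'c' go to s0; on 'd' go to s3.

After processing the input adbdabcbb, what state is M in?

s3

s1 → s3 → s0 → s2 → s3 → s0 → s2 → s0 → s2 → s3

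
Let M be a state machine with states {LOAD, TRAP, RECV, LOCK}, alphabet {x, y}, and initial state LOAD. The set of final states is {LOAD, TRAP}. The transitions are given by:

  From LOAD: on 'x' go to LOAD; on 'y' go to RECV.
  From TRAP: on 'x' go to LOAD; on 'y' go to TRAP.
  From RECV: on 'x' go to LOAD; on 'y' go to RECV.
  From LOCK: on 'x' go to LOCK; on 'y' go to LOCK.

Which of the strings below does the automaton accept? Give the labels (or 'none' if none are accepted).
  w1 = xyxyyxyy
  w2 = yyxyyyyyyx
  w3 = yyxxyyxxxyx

w1: Trace: LOAD -x-> LOAD -y-> RECV -x-> LOAD -y-> RECV -y-> RECV -x-> LOAD -y-> RECV -y-> RECV  → end RECV, rejected
w2: Trace: LOAD -y-> RECV -y-> RECV -x-> LOAD -y-> RECV -y-> RECV -y-> RECV -y-> RECV -y-> RECV -y-> RECV -x-> LOAD  → end LOAD, accepted
w3: Trace: LOAD -y-> RECV -y-> RECV -x-> LOAD -x-> LOAD -y-> RECV -y-> RECV -x-> LOAD -x-> LOAD -x-> LOAD -y-> RECV -x-> LOAD  → end LOAD, accepted

w2, w3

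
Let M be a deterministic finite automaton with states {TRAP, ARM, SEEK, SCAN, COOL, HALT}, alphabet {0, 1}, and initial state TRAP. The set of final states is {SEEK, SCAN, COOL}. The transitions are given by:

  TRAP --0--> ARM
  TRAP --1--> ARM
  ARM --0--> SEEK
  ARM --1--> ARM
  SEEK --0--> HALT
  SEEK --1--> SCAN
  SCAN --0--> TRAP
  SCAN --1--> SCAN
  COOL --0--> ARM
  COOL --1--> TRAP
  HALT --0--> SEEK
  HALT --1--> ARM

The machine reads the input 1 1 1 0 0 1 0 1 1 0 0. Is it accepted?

No

Trace: TRAP -1-> ARM -1-> ARM -1-> ARM -0-> SEEK -0-> HALT -1-> ARM -0-> SEEK -1-> SCAN -1-> SCAN -0-> TRAP -0-> ARM
End state ARM is not accepting.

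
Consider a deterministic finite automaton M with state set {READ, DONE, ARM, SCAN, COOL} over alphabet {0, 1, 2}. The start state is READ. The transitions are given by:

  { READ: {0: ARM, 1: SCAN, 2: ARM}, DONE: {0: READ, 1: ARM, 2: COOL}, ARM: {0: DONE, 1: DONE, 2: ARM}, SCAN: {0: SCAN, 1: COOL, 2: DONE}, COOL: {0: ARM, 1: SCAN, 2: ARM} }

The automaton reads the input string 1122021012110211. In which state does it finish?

start at READ
read '1': READ → SCAN
read '1': SCAN → COOL
read '2': COOL → ARM
read '2': ARM → ARM
read '0': ARM → DONE
read '2': DONE → COOL
read '1': COOL → SCAN
read '0': SCAN → SCAN
read '1': SCAN → COOL
read '2': COOL → ARM
read '1': ARM → DONE
read '1': DONE → ARM
read '0': ARM → DONE
read '2': DONE → COOL
read '1': COOL → SCAN
read '1': SCAN → COOL

COOL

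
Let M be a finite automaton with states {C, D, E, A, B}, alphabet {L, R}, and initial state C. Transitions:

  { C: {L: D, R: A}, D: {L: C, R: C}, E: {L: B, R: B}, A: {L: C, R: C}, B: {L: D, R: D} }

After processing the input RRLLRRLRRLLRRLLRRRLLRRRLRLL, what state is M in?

D

start at C
read 'R': C → A
read 'R': A → C
read 'L': C → D
read 'L': D → C
read 'R': C → A
read 'R': A → C
read 'L': C → D
read 'R': D → C
read 'R': C → A
read 'L': A → C
read 'L': C → D
read 'R': D → C
read 'R': C → A
read 'L': A → C
read 'L': C → D
read 'R': D → C
read 'R': C → A
read 'R': A → C
read 'L': C → D
read 'L': D → C
read 'R': C → A
read 'R': A → C
read 'R': C → A
read 'L': A → C
read 'R': C → A
read 'L': A → C
read 'L': C → D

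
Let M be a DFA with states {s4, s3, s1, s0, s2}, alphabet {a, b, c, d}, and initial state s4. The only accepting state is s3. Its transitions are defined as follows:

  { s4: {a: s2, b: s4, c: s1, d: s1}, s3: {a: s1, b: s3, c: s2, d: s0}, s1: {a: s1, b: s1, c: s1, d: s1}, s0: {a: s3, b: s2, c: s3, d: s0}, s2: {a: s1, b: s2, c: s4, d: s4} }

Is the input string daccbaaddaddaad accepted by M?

s4 → s1 → s1 → s1 → s1 → s1 → s1 → s1 → s1 → s1 → s1 → s1 → s1 → s1 → s1 → s1
End state s1 is not accepting.

No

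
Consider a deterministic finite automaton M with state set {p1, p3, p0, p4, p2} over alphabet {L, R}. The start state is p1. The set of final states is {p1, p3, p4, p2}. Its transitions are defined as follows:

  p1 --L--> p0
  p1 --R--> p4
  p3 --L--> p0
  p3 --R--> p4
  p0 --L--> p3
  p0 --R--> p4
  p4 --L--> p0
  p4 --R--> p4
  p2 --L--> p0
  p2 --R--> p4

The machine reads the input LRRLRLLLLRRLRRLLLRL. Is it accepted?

start at p1
read 'L': p1 → p0
read 'R': p0 → p4
read 'R': p4 → p4
read 'L': p4 → p0
read 'R': p0 → p4
read 'L': p4 → p0
read 'L': p0 → p3
read 'L': p3 → p0
read 'L': p0 → p3
read 'R': p3 → p4
read 'R': p4 → p4
read 'L': p4 → p0
read 'R': p0 → p4
read 'R': p4 → p4
read 'L': p4 → p0
read 'L': p0 → p3
read 'L': p3 → p0
read 'R': p0 → p4
read 'L': p4 → p0
End state p0 is not accepting.

No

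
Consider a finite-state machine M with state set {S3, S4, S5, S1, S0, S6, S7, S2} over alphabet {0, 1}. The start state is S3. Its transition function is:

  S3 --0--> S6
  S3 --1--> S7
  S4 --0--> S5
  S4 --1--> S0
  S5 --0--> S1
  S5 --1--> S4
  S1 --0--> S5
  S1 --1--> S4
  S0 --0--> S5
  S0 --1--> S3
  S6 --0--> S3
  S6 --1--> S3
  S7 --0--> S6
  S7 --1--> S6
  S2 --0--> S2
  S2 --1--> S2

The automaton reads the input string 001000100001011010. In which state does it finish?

S6

start at S3
read '0': S3 → S6
read '0': S6 → S3
read '1': S3 → S7
read '0': S7 → S6
read '0': S6 → S3
read '0': S3 → S6
read '1': S6 → S3
read '0': S3 → S6
read '0': S6 → S3
read '0': S3 → S6
read '0': S6 → S3
read '1': S3 → S7
read '0': S7 → S6
read '1': S6 → S3
read '1': S3 → S7
read '0': S7 → S6
read '1': S6 → S3
read '0': S3 → S6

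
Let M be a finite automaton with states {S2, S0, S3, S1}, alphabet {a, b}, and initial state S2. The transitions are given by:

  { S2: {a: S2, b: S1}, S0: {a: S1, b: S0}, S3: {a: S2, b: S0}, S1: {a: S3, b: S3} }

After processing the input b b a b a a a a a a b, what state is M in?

S2 → S1 → S3 → S2 → S1 → S3 → S2 → S2 → S2 → S2 → S2 → S1

S1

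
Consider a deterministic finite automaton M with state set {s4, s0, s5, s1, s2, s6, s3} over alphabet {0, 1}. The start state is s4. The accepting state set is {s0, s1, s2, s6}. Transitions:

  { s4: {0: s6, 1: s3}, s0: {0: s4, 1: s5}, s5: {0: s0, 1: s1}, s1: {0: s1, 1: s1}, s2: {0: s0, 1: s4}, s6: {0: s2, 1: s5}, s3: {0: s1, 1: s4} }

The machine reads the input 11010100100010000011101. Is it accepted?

Yes

s4 → s3 → s4 → s6 → s5 → s0 → s5 → s0 → s4 → s3 → s1 → s1 → s1 → s1 → s1 → s1 → s1 → s1 → s1 → s1 → s1 → s1 → s1 → s1
End state s1 is accepting.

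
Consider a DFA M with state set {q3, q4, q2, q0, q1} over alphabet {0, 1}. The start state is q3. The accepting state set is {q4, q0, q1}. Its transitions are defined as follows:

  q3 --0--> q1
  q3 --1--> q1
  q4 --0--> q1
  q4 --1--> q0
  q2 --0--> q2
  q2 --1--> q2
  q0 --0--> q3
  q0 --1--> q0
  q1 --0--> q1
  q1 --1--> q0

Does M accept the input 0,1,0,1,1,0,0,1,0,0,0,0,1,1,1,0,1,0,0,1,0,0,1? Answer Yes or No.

q3 → q1 → q0 → q3 → q1 → q0 → q3 → q1 → q0 → q3 → q1 → q1 → q1 → q0 → q0 → q0 → q3 → q1 → q1 → q1 → q0 → q3 → q1 → q0
End state q0 is accepting.

Yes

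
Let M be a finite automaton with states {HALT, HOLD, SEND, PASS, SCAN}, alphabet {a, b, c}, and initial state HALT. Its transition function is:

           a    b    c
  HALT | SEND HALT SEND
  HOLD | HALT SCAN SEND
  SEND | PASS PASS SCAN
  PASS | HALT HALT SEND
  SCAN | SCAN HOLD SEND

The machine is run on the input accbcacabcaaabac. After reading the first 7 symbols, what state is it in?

start at HALT
read 'a': HALT → SEND
read 'c': SEND → SCAN
read 'c': SCAN → SEND
read 'b': SEND → PASS
read 'c': PASS → SEND
read 'a': SEND → PASS
read 'c': PASS → SEND
After 7 symbols: SEND.

SEND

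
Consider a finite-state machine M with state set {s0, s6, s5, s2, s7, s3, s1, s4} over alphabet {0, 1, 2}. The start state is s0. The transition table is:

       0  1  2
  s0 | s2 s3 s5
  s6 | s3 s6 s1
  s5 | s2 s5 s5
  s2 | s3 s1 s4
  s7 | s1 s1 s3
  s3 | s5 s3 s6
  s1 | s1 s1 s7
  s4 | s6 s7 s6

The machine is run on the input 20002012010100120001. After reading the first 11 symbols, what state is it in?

s1

start at s0
read '2': s0 → s5
read '0': s5 → s2
read '0': s2 → s3
read '0': s3 → s5
read '2': s5 → s5
read '0': s5 → s2
read '1': s2 → s1
read '2': s1 → s7
read '0': s7 → s1
read '1': s1 → s1
read '0': s1 → s1
After 11 symbols: s1.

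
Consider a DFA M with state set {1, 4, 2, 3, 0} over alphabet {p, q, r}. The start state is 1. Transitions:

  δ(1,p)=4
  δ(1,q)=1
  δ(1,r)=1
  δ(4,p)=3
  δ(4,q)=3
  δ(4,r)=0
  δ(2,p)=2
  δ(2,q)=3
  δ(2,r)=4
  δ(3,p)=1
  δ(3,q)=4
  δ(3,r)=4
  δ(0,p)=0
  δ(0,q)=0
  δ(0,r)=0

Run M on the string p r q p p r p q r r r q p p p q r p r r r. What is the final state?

0

1 → 4 → 0 → 0 → 0 → 0 → 0 → 0 → 0 → 0 → 0 → 0 → 0 → 0 → 0 → 0 → 0 → 0 → 0 → 0 → 0 → 0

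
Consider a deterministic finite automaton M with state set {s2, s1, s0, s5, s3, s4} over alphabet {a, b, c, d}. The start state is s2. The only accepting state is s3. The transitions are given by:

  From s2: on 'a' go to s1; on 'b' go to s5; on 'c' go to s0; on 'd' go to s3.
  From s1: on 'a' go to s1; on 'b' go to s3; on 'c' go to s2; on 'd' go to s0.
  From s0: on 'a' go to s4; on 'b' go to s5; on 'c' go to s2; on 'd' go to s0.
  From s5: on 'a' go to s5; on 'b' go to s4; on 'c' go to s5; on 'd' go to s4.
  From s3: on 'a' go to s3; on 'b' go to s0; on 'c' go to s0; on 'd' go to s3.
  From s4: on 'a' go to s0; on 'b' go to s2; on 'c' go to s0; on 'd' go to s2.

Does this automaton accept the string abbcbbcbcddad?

No

Trace: s2 -a-> s1 -b-> s3 -b-> s0 -c-> s2 -b-> s5 -b-> s4 -c-> s0 -b-> s5 -c-> s5 -d-> s4 -d-> s2 -a-> s1 -d-> s0
End state s0 is not accepting.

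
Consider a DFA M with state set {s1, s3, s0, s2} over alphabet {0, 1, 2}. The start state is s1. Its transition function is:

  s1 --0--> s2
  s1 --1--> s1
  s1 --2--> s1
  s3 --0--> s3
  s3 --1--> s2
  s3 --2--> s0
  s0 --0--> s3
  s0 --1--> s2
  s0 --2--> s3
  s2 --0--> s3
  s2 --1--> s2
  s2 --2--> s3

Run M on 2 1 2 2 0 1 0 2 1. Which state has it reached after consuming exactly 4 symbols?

s1

Trace: s1 -2-> s1 -1-> s1 -2-> s1 -2-> s1
After 4 symbols: s1.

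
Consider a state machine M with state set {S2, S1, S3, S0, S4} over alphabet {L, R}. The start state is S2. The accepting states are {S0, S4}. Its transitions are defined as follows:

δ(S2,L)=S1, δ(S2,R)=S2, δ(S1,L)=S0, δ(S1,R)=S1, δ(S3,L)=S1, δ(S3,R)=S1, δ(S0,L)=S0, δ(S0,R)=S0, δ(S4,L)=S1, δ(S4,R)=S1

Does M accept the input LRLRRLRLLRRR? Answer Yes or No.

Yes

S2 → S1 → S1 → S0 → S0 → S0 → S0 → S0 → S0 → S0 → S0 → S0 → S0
End state S0 is accepting.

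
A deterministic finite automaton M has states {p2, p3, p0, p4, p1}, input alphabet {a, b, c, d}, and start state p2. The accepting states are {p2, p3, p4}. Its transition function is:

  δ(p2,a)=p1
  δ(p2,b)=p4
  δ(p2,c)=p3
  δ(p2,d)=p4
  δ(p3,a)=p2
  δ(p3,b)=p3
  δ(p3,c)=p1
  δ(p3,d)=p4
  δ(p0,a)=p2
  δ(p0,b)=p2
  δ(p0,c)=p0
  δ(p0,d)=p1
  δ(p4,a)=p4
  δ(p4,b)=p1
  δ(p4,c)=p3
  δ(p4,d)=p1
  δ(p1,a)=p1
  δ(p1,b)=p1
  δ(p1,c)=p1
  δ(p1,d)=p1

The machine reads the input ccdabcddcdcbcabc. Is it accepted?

p2 → p3 → p1 → p1 → p1 → p1 → p1 → p1 → p1 → p1 → p1 → p1 → p1 → p1 → p1 → p1 → p1
End state p1 is not accepting.

No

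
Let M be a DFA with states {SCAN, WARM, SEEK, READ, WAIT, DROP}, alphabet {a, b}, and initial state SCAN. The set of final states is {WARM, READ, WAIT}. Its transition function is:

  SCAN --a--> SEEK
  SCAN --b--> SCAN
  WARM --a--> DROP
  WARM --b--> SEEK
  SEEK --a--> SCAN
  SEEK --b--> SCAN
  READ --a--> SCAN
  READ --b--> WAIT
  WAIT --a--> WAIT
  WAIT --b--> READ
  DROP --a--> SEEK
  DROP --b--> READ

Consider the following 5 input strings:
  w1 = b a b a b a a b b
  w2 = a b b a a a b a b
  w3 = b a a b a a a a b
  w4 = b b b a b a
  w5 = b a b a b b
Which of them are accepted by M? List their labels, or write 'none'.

none

w1: Trace: SCAN -b-> SCAN -a-> SEEK -b-> SCAN -a-> SEEK -b-> SCAN -a-> SEEK -a-> SCAN -b-> SCAN -b-> SCAN  → end SCAN, rejected
w2: Trace: SCAN -a-> SEEK -b-> SCAN -b-> SCAN -a-> SEEK -a-> SCAN -a-> SEEK -b-> SCAN -a-> SEEK -b-> SCAN  → end SCAN, rejected
w3: Trace: SCAN -b-> SCAN -a-> SEEK -a-> SCAN -b-> SCAN -a-> SEEK -a-> SCAN -a-> SEEK -a-> SCAN -b-> SCAN  → end SCAN, rejected
w4: Trace: SCAN -b-> SCAN -b-> SCAN -b-> SCAN -a-> SEEK -b-> SCAN -a-> SEEK  → end SEEK, rejected
w5: Trace: SCAN -b-> SCAN -a-> SEEK -b-> SCAN -a-> SEEK -b-> SCAN -b-> SCAN  → end SCAN, rejected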